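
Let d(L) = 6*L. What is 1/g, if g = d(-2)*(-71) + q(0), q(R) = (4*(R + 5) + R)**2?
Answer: 1/1252 ≈ 0.00079872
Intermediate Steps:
q(R) = (20 + 5*R)**2 (q(R) = (4*(5 + R) + R)**2 = ((20 + 4*R) + R)**2 = (20 + 5*R)**2)
g = 1252 (g = (6*(-2))*(-71) + 25*(4 + 0)**2 = -12*(-71) + 25*4**2 = 852 + 25*16 = 852 + 400 = 1252)
1/g = 1/1252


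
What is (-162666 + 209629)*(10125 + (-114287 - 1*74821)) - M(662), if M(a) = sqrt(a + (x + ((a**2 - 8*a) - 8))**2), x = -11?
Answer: -8405578629 - 3*sqrt(20825279967) ≈ -8.4060e+9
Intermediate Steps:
M(a) = sqrt(a + (-19 + a**2 - 8*a)**2) (M(a) = sqrt(a + (-11 + ((a**2 - 8*a) - 8))**2) = sqrt(a + (-11 + (-8 + a**2 - 8*a))**2) = sqrt(a + (-19 + a**2 - 8*a)**2))
(-162666 + 209629)*(10125 + (-114287 - 1*74821)) - M(662) = (-162666 + 209629)*(10125 + (-114287 - 1*74821)) - sqrt(662 + (19 - 1*662**2 + 8*662)**2) = 46963*(10125 + (-114287 - 74821)) - sqrt(662 + (19 - 1*438244 + 5296)**2) = 46963*(10125 - 189108) - sqrt(662 + (19 - 438244 + 5296)**2) = 46963*(-178983) - sqrt(662 + (-432929)**2) = -8405578629 - sqrt(662 + 187427519041) = -8405578629 - sqrt(187427519703) = -8405578629 - 3*sqrt(20825279967)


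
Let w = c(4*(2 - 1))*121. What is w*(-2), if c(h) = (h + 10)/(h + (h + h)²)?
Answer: -847/17 ≈ -49.824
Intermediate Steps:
c(h) = (10 + h)/(h + 4*h²) (c(h) = (10 + h)/(h + (2*h)²) = (10 + h)/(h + 4*h²))
w = 847/34 (w = ((10 + 4*(2 - 1))/(((4*(2 - 1)))*(1 + 4*(4*(2 - 1)))))*121 = ((10 + 4*1)/(((4*1))*(1 + 4*(4*1))))*121 = ((10 + 4)/(4*(1 + 4*4)))*121 = ((¼)*14/(1 + 16))*121 = ((¼)*14/17)*121 = ((¼)*(1/17)*14)*121 = (7/34)*121 = 847/34 ≈ 24.912)
w*(-2) = (847/34)*(-2) = -847/17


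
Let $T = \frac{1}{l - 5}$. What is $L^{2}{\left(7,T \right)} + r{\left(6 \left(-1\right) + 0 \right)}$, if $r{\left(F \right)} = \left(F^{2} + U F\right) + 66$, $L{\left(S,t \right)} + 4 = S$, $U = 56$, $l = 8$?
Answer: $-225$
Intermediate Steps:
$T = \frac{1}{3}$ ($T = \frac{1}{8 - 5} = \frac{1}{3} \approx 0.33333$)
$L{\left(S,t \right)} = -4 + S$
$r{\left(F \right)} = 66 + F^{2} + 56 F$ ($r{\left(F \right)} = \left(F^{2} + 56 F\right) + 66 = 66 + F^{2} + 56 F$)
$L^{2}{\left(7,T \right)} + r{\left(6 \left(-1\right) + 0 \right)} = \left(-4 + 7\right)^{2} + \left(66 + \left(6 \left(-1\right) + 0\right)^{2} + 56 \left(6 \left(-1\right) + 0\right)\right) = 3^{2} + \left(66 + \left(-6 + 0\right)^{2} + 56 \left(-6 + 0\right)\right) = 9 + \left(66 + \left(-6\right)^{2} + 56 \left(-6\right)\right) = 9 + \left(66 + 36 - 336\right) = 9 - 234 = -225$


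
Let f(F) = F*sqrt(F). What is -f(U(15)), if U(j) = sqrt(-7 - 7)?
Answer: -14**(3/4)*I**(3/2) ≈ 5.1178 - 5.1178*I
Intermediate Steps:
U(j) = I*sqrt(14) (U(j) = sqrt(-14) = I*sqrt(14))
f(F) = F**(3/2)
-f(U(15)) = -(I*sqrt(14))**(3/2) = -14**(3/4)*I**(3/2)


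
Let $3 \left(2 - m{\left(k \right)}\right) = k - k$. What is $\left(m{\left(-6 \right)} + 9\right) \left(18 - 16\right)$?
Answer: $22$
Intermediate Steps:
$m{\left(k \right)} = 2$ ($m{\left(k \right)} = 2 - \frac{k - k}{3} = 2 - 0 = 2 + 0 = 2$)
$\left(m{\left(-6 \right)} + 9\right) \left(18 - 16\right) = \left(2 + 9\right) \left(18 - 16\right) = 11 \left(18 - 16\right) = 11 \cdot 2 = 22$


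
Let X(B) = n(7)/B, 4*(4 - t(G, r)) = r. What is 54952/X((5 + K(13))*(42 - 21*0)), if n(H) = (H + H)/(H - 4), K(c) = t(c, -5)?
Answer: 5069322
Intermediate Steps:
t(G, r) = 4 - r/4
K(c) = 21/4 (K(c) = 4 - ¼*(-5) = 4 + 5/4 = 21/4)
n(H) = 2*H/(-4 + H) (n(H) = (2*H)/(-4 + H) = 2*H/(-4 + H))
X(B) = 14/(3*B) (X(B) = (2*7/(-4 + 7))/B = (2*7/3)/B = (2*7*(⅓))/B = 14/(3*B))
54952/X((5 + K(13))*(42 - 21*0)) = 54952/((14/(3*(((5 + 21/4)*(42 - 21*0)))))) = 54952/((14/(3*((41*(42 + 0)/4))))) = 54952/((14/(3*(((41/4)*42))))) = 54952/((14/(3*(861/2)))) = 54952/(((14/3)*(2/861))) = 54952/(4/369) = 54952*(369/4) = 5069322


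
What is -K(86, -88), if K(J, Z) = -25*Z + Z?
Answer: -2112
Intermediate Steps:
K(J, Z) = -24*Z
-K(86, -88) = -(-24)*(-88) = -1*2112 = -2112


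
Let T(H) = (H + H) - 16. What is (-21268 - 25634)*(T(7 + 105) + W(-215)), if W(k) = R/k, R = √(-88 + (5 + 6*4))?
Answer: -9755616 + 46902*I*√59/215 ≈ -9.7556e+6 + 1675.6*I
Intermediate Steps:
R = I*√59 (R = √(-88 + (5 + 24)) = √(-88 + 29) = √(-59) = I*√59 ≈ 7.6811*I)
W(k) = I*√59/k (W(k) = (I*√59)/k = I*√59/k)
T(H) = -16 + 2*H (T(H) = 2*H - 16 = -16 + 2*H)
(-21268 - 25634)*(T(7 + 105) + W(-215)) = (-21268 - 25634)*((-16 + 2*(7 + 105)) + I*√59/(-215)) = -46902*((-16 + 2*112) + I*√59*(-1/215)) = -46902*((-16 + 224) - I*√59/215) = -46902*(208 - I*√59/215) = -9755616 + 46902*I*√59/215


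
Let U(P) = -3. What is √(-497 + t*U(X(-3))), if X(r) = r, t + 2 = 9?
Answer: I*√518 ≈ 22.76*I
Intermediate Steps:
t = 7 (t = -2 + 9 = 7)
√(-497 + t*U(X(-3))) = √(-497 + 7*(-3)) = √(-497 - 21) = √(-518) = I*√518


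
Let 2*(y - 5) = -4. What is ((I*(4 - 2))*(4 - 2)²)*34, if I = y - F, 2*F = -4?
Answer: 1360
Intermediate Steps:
y = 3 (y = 5 + (½)*(-4) = 5 - 2 = 3)
F = -2 (F = (½)*(-4) = -2)
I = 5 (I = 3 - 1*(-2) = 3 + 2 = 5)
((I*(4 - 2))*(4 - 2)²)*34 = ((5*(4 - 2))*(4 - 2)²)*34 = ((5*2)*2²)*34 = (10*4)*34 = 40*34 = 1360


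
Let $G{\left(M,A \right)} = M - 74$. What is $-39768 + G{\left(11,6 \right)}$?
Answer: $-39831$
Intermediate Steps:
$G{\left(M,A \right)} = -74 + M$
$-39768 + G{\left(11,6 \right)} = -39768 + \left(-74 + 11\right) = -39768 - 63 = -39831$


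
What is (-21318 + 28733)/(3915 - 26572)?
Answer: -7415/22657 ≈ -0.32727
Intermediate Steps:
(-21318 + 28733)/(3915 - 26572) = 7415/(-22657) = 7415*(-1/22657) = -7415/22657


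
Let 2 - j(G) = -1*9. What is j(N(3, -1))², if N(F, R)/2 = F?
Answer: 121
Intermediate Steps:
N(F, R) = 2*F
j(G) = 11 (j(G) = 2 - (-1)*9 = 2 - 1*(-9) = 2 + 9 = 11)
j(N(3, -1))² = 11² = 121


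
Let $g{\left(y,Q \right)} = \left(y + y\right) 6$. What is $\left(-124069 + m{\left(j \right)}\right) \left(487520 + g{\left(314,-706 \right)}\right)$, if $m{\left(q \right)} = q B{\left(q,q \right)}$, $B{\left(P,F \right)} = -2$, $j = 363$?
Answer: $-61310285960$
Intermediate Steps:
$g{\left(y,Q \right)} = 12 y$ ($g{\left(y,Q \right)} = 2 y 6 = 12 y$)
$m{\left(q \right)} = - 2 q$ ($m{\left(q \right)} = q \left(-2\right) = - 2 q$)
$\left(-124069 + m{\left(j \right)}\right) \left(487520 + g{\left(314,-706 \right)}\right) = \left(-124069 - 726\right) \left(487520 + 12 \cdot 314\right) = \left(-124069 - 726\right) \left(487520 + 3768\right) = \left(-124795\right) 491288 = -61310285960$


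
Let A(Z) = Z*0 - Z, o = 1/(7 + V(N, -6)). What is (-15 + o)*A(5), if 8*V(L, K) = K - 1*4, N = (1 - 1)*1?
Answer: 1705/23 ≈ 74.130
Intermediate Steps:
N = 0 (N = 0*1 = 0)
V(L, K) = -1/2 + K/8 (V(L, K) = (K - 1*4)/8 = (K - 4)/8 = (-4 + K)/8 = -1/2 + K/8)
o = 4/23 (o = 1/(7 + (-1/2 + (1/8)*(-6))) = 1/(7 + (-1/2 - 3/4)) = 1/(7 - 5/4) = 1/(23/4) = 4/23 ≈ 0.17391)
A(Z) = -Z (A(Z) = 0 - Z = -Z)
(-15 + o)*A(5) = (-15 + 4/23)*(-1*5) = -341/23*(-5) = 1705/23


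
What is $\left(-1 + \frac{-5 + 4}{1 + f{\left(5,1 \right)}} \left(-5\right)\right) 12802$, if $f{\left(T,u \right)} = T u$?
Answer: $- \frac{6401}{3} \approx -2133.7$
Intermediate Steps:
$\left(-1 + \frac{-5 + 4}{1 + f{\left(5,1 \right)}} \left(-5\right)\right) 12802 = \left(-1 + \frac{-5 + 4}{1 + 5 \cdot 1} \left(-5\right)\right) 12802 = \left(-1 + - \frac{1}{1 + 5} \left(-5\right)\right) 12802 = \left(-1 + - \frac{1}{6} \left(-5\right)\right) 12802 = \left(-1 + \left(-1\right) \frac{1}{6} \left(-5\right)\right) 12802 = \left(-1 - - \frac{5}{6}\right) 12802 = \left(-1 + \frac{5}{6}\right) 12802 = \left(- \frac{1}{6}\right) 12802 = - \frac{6401}{3}$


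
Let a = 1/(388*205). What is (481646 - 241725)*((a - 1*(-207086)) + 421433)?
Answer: 11994226902940381/79540 ≈ 1.5079e+11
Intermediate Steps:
a = 1/79540 ≈ 1.2572e-5
(481646 - 241725)*((a - 1*(-207086)) + 421433) = (481646 - 241725)*((1/79540 - 1*(-207086)) + 421433) = 239921*((1/79540 + 207086) + 421433) = 239921*(16471620441/79540 + 421433) = 239921*(49992401261/79540) = 11994226902940381/79540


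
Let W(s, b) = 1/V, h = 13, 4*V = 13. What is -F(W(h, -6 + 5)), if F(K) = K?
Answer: -4/13 ≈ -0.30769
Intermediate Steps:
V = 13/4 (V = (1/4)*13 = 13/4 ≈ 3.2500)
W(s, b) = 4/13 (W(s, b) = 1/(13/4) = 4/13)
-F(W(h, -6 + 5)) = -1*4/13 = -4/13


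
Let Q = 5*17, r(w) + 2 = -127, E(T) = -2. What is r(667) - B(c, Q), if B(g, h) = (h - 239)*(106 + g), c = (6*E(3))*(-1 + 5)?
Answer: 8803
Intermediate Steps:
c = -48 (c = (6*(-2))*(-1 + 5) = -12*4 = -48)
r(w) = -129 (r(w) = -2 - 127 = -129)
Q = 85
B(g, h) = (-239 + h)*(106 + g)
r(667) - B(c, Q) = -129 - (-25334 - 239*(-48) + 106*85 - 48*85) = -129 - (-25334 + 11472 + 9010 - 4080) = -129 - 1*(-8932) = -129 + 8932 = 8803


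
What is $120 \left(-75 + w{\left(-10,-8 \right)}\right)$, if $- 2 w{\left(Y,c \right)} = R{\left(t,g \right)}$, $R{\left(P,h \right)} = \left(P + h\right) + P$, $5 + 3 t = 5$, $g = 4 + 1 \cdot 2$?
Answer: $-9360$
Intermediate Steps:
$g = 6$ ($g = 4 + 2 = 6$)
$t = 0$ ($t = - \frac{5}{3} + \frac{1}{3} \cdot 5 = - \frac{5}{3} + \frac{5}{3} = 0$)
$R{\left(P,h \right)} = h + 2 P$
$w{\left(Y,c \right)} = -3$ ($w{\left(Y,c \right)} = - \frac{6 + 2 \cdot 0}{2} = - \frac{6 + 0}{2} = \left(- \frac{1}{2}\right) 6 = -3$)
$120 \left(-75 + w{\left(-10,-8 \right)}\right) = 120 \left(-75 - 3\right) = 120 \left(-78\right) = -9360$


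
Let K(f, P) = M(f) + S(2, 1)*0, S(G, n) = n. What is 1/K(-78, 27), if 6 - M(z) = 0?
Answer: 1/6 ≈ 0.16667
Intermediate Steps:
M(z) = 6 (M(z) = 6 - 1*0 = 6 + 0 = 6)
K(f, P) = 6 (K(f, P) = 6 + 1*0 = 6 + 0 = 6)
1/K(-78, 27) = 1/6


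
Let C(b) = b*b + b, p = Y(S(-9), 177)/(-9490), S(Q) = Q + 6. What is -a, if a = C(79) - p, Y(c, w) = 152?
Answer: -29988476/4745 ≈ -6320.0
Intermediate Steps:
S(Q) = 6 + Q
p = -76/4745 (p = 152/(-9490) = 152*(-1/9490) = -76/4745 ≈ -0.016017)
C(b) = b + b² (C(b) = b² + b = b + b²)
a = 29988476/4745 (a = 79*(1 + 79) - 1*(-76/4745) = 79*80 + 76/4745 = 6320 + 76/4745 = 29988476/4745 ≈ 6320.0)
-a = -1*29988476/4745 = -29988476/4745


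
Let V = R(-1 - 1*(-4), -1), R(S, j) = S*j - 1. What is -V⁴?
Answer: -256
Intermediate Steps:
R(S, j) = -1 + S*j
V = -4 (V = -1 + (-1 - 1*(-4))*(-1) = -1 + (-1 + 4)*(-1) = -1 + 3*(-1) = -1 - 3 = -4)
-V⁴ = -1*(-4)⁴ = -1*256 = -256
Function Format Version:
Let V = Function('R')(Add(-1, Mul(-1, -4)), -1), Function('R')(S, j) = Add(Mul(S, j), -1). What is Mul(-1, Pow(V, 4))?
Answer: -256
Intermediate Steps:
Function('R')(S, j) = Add(-1, Mul(S, j))
V = -4 (V = Add(-1, Mul(Add(-1, Mul(-1, -4)), -1)) = Add(-1, Mul(Add(-1, 4), -1)) = Add(-1, Mul(3, -1)) = Add(-1, -3) = -4)
Mul(-1, Pow(V, 4)) = Mul(-1, Pow(-4, 4)) = Mul(-1, 256) = -256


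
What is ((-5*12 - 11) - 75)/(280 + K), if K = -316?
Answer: 73/18 ≈ 4.0556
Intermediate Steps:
((-5*12 - 11) - 75)/(280 + K) = ((-5*12 - 11) - 75)/(280 - 316) = ((-60 - 11) - 75)/(-36) = -(-71 - 75)/36 = -1/36*(-146) = 73/18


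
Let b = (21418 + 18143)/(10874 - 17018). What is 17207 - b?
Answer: 35253123/2048 ≈ 17213.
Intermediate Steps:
b = -13187/2048 (b = 39561/(-6144) = 39561*(-1/6144) = -13187/2048 ≈ -6.4390)
17207 - b = 17207 - 1*(-13187/2048) = 17207 + 13187/2048 = 35253123/2048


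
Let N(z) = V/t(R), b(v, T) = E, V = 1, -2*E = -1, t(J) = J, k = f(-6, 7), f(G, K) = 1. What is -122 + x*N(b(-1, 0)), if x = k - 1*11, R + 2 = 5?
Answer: -376/3 ≈ -125.33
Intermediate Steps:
R = 3 (R = -2 + 5 = 3)
k = 1
x = -10 (x = 1 - 1*11 = 1 - 11 = -10)
E = 1/2 (E = -1/2*(-1) = 1/2 ≈ 0.50000)
b(v, T) = 1/2
N(z) = 1/3
-122 + x*N(b(-1, 0)) = -122 - 10*1/3 = -122 - 10/3 = -376/3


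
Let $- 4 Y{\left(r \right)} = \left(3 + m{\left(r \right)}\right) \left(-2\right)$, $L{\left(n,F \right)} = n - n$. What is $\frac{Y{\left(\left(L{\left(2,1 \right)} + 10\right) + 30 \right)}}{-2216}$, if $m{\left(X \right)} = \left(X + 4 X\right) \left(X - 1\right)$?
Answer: $- \frac{7803}{4432} \approx -1.7606$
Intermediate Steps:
$m{\left(X \right)} = 5 X \left(-1 + X\right)$
$L{\left(n,F \right)} = 0$
$Y{\left(r \right)} = \frac{3}{2} + \frac{5 r \left(-1 + r\right)}{2}$ ($Y{\left(r \right)} = - \frac{\left(3 + 5 r \left(-1 + r\right)\right) \left(-2\right)}{4} = - \frac{-6 - 10 r \left(-1 + r\right)}{4} = \frac{3}{2} + \frac{5 r \left(-1 + r\right)}{2}$)
$\frac{Y{\left(\left(L{\left(2,1 \right)} + 10\right) + 30 \right)}}{-2216} = \frac{\frac{3}{2} + \frac{5 \left(\left(0 + 10\right) + 30\right) \left(-1 + \left(\left(0 + 10\right) + 30\right)\right)}{2}}{-2216} = \left(\frac{3}{2} + \frac{5 \left(10 + 30\right) \left(-1 + \left(10 + 30\right)\right)}{2}\right) \left(- \frac{1}{2216}\right) = \left(\frac{3}{2} + \frac{5}{2} \cdot 40 \left(-1 + 40\right)\right) \left(- \frac{1}{2216}\right) = \left(\frac{3}{2} + \frac{5}{2} \cdot 40 \cdot 39\right) \left(- \frac{1}{2216}\right) = \left(\frac{3}{2} + 3900\right) \left(- \frac{1}{2216}\right) = \frac{7803}{2} \left(- \frac{1}{2216}\right) = - \frac{7803}{4432}$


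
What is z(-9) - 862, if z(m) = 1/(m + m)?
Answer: -15517/18 ≈ -862.06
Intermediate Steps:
z(m) = 1/(2*m)
z(-9) - 862 = (½)/(-9) - 862 = (½)*(-⅑) - 862 = -1/18 - 862 = -15517/18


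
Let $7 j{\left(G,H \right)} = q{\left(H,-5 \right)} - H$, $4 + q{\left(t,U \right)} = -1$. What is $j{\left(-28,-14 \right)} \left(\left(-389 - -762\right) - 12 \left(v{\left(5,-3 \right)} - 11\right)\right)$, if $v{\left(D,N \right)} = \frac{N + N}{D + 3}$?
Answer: $\frac{4626}{7} \approx 660.86$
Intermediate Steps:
$q{\left(t,U \right)} = -5$ ($q{\left(t,U \right)} = -4 - 1 = -5$)
$j{\left(G,H \right)} = - \frac{5}{7} - \frac{H}{7}$ ($j{\left(G,H \right)} = \frac{-5 - H}{7} = - \frac{5}{7} - \frac{H}{7}$)
$v{\left(D,N \right)} = \frac{2 N}{3 + D}$
$j{\left(-28,-14 \right)} \left(\left(-389 - -762\right) - 12 \left(v{\left(5,-3 \right)} - 11\right)\right) = \left(- \frac{5}{7} - -2\right) \left(\left(-389 - -762\right) - 12 \left(2 \left(-3\right) \frac{1}{3 + 5} - 11\right)\right) = \left(- \frac{5}{7} + 2\right) \left(\left(-389 + 762\right) - 12 \left(2 \left(-3\right) \frac{1}{8} - 11\right)\right) = \frac{9 \left(373 - 12 \left(2 \left(-3\right) \frac{1}{8} - 11\right)\right)}{7} = \frac{9 \left(373 - 12 \left(- \frac{3}{4} - 11\right)\right)}{7} = \frac{9 \left(373 - -141\right)}{7} = \frac{9 \left(373 + 141\right)}{7} = \frac{9}{7} \cdot 514 = \frac{4626}{7}$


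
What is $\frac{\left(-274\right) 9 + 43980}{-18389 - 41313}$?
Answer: $- \frac{20757}{29851} \approx -0.69535$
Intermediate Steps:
$\frac{\left(-274\right) 9 + 43980}{-18389 - 41313} = \frac{-2466 + 43980}{-59702} = 41514 \left(- \frac{1}{59702}\right) = - \frac{20757}{29851}$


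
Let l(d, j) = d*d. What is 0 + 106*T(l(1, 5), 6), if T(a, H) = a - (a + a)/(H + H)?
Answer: 265/3 ≈ 88.333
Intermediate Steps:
l(d, j) = d**2
T(a, H) = a - a/H (T(a, H) = a - 2*a/(2*H) = a - 2*a*1/(2*H) = a - a/H)
0 + 106*T(l(1, 5), 6) = 0 + 106*(1**2 - 1*1**2/6) = 0 + 106*(1 - 1*1*1/6) = 0 + 106*(1 - 1/6) = 0 + 106*(5/6) = 0 + 265/3 = 265/3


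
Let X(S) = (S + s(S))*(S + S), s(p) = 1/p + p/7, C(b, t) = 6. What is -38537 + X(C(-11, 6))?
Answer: -269169/7 ≈ -38453.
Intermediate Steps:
s(p) = 1/p + p/7 (s(p) = 1/p + p*(⅐) = 1/p + p/7)
X(S) = 2*S*(1/S + 8*S/7) (X(S) = (S + (1/S + S/7))*(S + S) = (1/S + 8*S/7)*(2*S) = 2*S*(1/S + 8*S/7))
-38537 + X(C(-11, 6)) = -38537 + (2 + (16/7)*6²) = -38537 + (2 + (16/7)*36) = -38537 + (2 + 576/7) = -38537 + 590/7 = -269169/7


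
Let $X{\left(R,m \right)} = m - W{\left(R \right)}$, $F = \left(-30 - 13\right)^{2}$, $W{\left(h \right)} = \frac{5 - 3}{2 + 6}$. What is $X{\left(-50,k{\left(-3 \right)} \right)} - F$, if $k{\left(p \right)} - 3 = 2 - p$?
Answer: $- \frac{7365}{4} \approx -1841.3$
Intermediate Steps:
$W{\left(h \right)} = \frac{1}{4}$ ($W{\left(h \right)} = \frac{2}{8} = 2 \cdot \frac{1}{8} = \frac{1}{4}$)
$F = 1849$ ($F = \left(-43\right)^{2} = 1849$)
$k{\left(p \right)} = 5 - p$ ($k{\left(p \right)} = 3 - \left(-2 + p\right) = 5 - p$)
$X{\left(R,m \right)} = - \frac{1}{4} + m$ ($X{\left(R,m \right)} = m - \frac{1}{4} = - \frac{1}{4} + m$)
$X{\left(-50,k{\left(-3 \right)} \right)} - F = \left(- \frac{1}{4} + \left(5 - -3\right)\right) - 1849 = \left(- \frac{1}{4} + \left(5 + 3\right)\right) - 1849 = \left(- \frac{1}{4} + 8\right) - 1849 = \frac{31}{4} - 1849 = - \frac{7365}{4}$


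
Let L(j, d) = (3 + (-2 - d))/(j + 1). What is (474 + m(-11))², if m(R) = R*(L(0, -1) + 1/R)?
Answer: 205209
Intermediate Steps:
L(j, d) = (1 - d)/(1 + j)
m(R) = R*(2 + 1/R) (m(R) = R*((1 - 1*(-1))/(1 + 0) + 1/R) = R*((1 + 1)/1 + 1/R) = R*(1*2 + 1/R) = R*(2 + 1/R))
(474 + m(-11))² = (474 + (1 + 2*(-11)))² = (474 + (1 - 22))² = (474 - 21)² = 453² = 205209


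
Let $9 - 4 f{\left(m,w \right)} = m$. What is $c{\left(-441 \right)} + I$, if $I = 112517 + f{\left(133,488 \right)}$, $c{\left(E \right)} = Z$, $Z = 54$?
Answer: $112540$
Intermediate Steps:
$f{\left(m,w \right)} = \frac{9}{4} - \frac{m}{4}$
$c{\left(E \right)} = 54$
$I = 112486$ ($I = 112517 + \left(\frac{9}{4} - \frac{133}{4}\right) = 112517 - 31 = 112486$)
$c{\left(-441 \right)} + I = 54 + 112486 = 112540$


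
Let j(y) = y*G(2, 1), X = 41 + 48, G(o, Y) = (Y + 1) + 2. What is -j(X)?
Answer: -356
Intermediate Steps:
G(o, Y) = 3 + Y (G(o, Y) = (1 + Y) + 2 = 3 + Y)
X = 89
j(y) = 4*y (j(y) = y*(3 + 1) = y*4 = 4*y)
-j(X) = -4*89 = -1*356 = -356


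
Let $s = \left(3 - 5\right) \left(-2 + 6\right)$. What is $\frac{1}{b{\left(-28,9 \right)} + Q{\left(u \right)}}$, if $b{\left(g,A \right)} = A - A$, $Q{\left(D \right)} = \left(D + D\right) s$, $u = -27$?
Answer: $\frac{1}{432} \approx 0.0023148$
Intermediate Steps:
$s = -8$ ($s = \left(-2\right) 4 = -8$)
$Q{\left(D \right)} = - 16 D$ ($Q{\left(D \right)} = \left(D + D\right) \left(-8\right) = 2 D \left(-8\right) = - 16 D$)
$b{\left(g,A \right)} = 0$
$\frac{1}{b{\left(-28,9 \right)} + Q{\left(u \right)}} = \frac{1}{0 - -432} = \frac{1}{0 + 432} = \frac{1}{432}$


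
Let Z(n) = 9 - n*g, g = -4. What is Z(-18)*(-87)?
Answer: 5481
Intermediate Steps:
Z(n) = 9 + 4*n (Z(n) = 9 - n*(-4) = 9 - (-4)*n = 9 + 4*n)
Z(-18)*(-87) = (9 + 4*(-18))*(-87) = (9 - 72)*(-87) = -63*(-87) = 5481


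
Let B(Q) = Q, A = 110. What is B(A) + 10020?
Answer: 10130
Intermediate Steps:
B(A) + 10020 = 110 + 10020 = 10130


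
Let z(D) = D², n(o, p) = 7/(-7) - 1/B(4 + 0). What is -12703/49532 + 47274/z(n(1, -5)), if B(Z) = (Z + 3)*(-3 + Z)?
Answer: 14342049955/396256 ≈ 36194.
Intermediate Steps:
B(Z) = (-3 + Z)*(3 + Z) (B(Z) = (3 + Z)*(-3 + Z) = (-3 + Z)*(3 + Z))
n(o, p) = -8/7 (n(o, p) = 7/(-7) - 1/(-9 + (4 + 0)²) = 7*(-⅐) - 1/(-9 + 4²) = -1 - 1/(-9 + 16) = -1 - 1/7 = -1 - 1*⅐ = -1 - ⅐ = -8/7)
-12703/49532 + 47274/z(n(1, -5)) = -12703/49532 + 47274/((-8/7)²) = -12703*1/49532 + 47274/(64/49) = -12703/49532 + 47274*(49/64) = -12703/49532 + 1158213/32 = 14342049955/396256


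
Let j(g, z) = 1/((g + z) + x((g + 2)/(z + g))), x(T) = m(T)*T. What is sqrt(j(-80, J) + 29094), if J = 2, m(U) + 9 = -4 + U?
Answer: sqrt(26184590)/30 ≈ 170.57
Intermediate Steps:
m(U) = -13 + U (m(U) = -9 + (-4 + U) = -13 + U)
x(T) = T*(-13 + T) (x(T) = (-13 + T)*T = T*(-13 + T))
j(g, z) = 1/(g + z + (-13 + (2 + g)/(g + z))*(2 + g)/(g + z)) (j(g, z) = 1/((g + z) + ((g + 2)/(z + g))*(-13 + (g + 2)/(z + g))) = 1/((g + z) + ((2 + g)/(g + z))*(-13 + (2 + g)/(g + z))) = 1/((g + z) + (-13 + (2 + g)/(g + z))*(2 + g)/(g + z)) = 1/(g + z + (-13 + (2 + g)/(g + z))*(2 + g)/(g + z)))
sqrt(j(-80, J) + 29094) = sqrt((-80 + 2)**2/((-80 + 2)**3 + (2 - 80)*(2 - 13*2 - 12*(-80))) + 29094) = sqrt((-78)**2/((-78)**3 - 78*(2 - 26 + 960)) + 29094) = sqrt(6084/(-474552 - 78*936) + 29094) = sqrt(6084/(-474552 - 73008) + 29094) = sqrt(6084/(-547560) + 29094) = sqrt(6084*(-1/547560) + 29094) = sqrt(-1/90 + 29094) = sqrt(2618459/90) = sqrt(26184590)/30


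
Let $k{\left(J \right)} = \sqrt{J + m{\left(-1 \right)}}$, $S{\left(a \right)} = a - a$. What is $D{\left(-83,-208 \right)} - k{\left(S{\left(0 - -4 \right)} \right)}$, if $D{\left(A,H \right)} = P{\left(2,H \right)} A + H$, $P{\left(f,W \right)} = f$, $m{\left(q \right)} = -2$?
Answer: $-374 - i \sqrt{2} \approx -374.0 - 1.4142 i$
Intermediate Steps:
$S{\left(a \right)} = 0$
$k{\left(J \right)} = \sqrt{-2 + J}$ ($k{\left(J \right)} = \sqrt{J - 2} = \sqrt{-2 + J}$)
$D{\left(A,H \right)} = H + 2 A$ ($D{\left(A,H \right)} = 2 A + H = H + 2 A$)
$D{\left(-83,-208 \right)} - k{\left(S{\left(0 - -4 \right)} \right)} = \left(-208 + 2 \left(-83\right)\right) - \sqrt{-2 + 0} = \left(-208 - 166\right) - \sqrt{-2} = -374 - i \sqrt{2}$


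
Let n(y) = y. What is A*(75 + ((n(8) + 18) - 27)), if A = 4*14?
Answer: 4144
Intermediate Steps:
A = 56
A*(75 + ((n(8) + 18) - 27)) = 56*(75 + ((8 + 18) - 27)) = 56*(75 + (26 - 27)) = 56*(75 - 1) = 56*74 = 4144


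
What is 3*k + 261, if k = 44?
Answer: 393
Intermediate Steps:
3*k + 261 = 3*44 + 261 = 132 + 261 = 393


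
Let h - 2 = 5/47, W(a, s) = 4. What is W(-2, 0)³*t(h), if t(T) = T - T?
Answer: 0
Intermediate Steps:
h = 99/47 (h = 2 + 5/47 = 99/47 ≈ 2.1064)
t(T) = 0
W(-2, 0)³*t(h) = 4³*0 = 64*0 = 0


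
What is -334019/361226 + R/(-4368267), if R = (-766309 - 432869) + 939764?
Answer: -1365377093509/1577931615342 ≈ -0.86530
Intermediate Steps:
R = -259414 (R = -1199178 + 939764 = -259414)
-334019/361226 + R/(-4368267) = -334019/361226 - 259414/(-4368267) = -334019*1/361226 - 259414*(-1/4368267) = -334019/361226 + 259414/4368267 = -1365377093509/1577931615342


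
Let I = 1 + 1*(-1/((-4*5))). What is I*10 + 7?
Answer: 35/2 ≈ 17.500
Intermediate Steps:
I = 21/20 (I = 1 + 1*(-1/(-20)) = 1 + 1*(-1*(-1/20)) = 1 + 1*(1/20) = 1 + 1/20 = 21/20 ≈ 1.0500)
I*10 + 7 = (21/20)*10 + 7 = 21/2 + 7 = 35/2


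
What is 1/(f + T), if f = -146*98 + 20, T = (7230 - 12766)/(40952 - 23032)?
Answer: -560/8001453 ≈ -6.9987e-5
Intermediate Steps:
T = -173/560 (T = -5536/17920 = -5536*1/17920 = -173/560 ≈ -0.30893)
f = -14288 (f = -14308 + 20 = -14288)
1/(f + T) = 1/(-14288 - 173/560) = 1/(-8001453/560) = -560/8001453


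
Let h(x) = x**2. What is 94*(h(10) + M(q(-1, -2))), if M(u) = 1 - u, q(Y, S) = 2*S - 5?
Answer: 10340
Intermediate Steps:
q(Y, S) = -5 + 2*S
94*(h(10) + M(q(-1, -2))) = 94*(10**2 + (1 - (-5 + 2*(-2)))) = 94*(100 + (1 - (-5 - 4))) = 94*(100 + (1 - 1*(-9))) = 94*(100 + (1 + 9)) = 94*(100 + 10) = 94*110 = 10340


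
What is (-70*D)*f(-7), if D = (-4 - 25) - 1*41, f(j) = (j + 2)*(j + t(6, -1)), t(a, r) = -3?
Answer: 245000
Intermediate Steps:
f(j) = (-3 + j)*(2 + j) (f(j) = (j + 2)*(j - 3) = (2 + j)*(-3 + j) = (-3 + j)*(2 + j))
D = -70 (D = -29 - 41 = -70)
(-70*D)*f(-7) = (-70*(-70))*(-6 + (-7)**2 - 1*(-7)) = 4900*(-6 + 49 + 7) = 4900*50 = 245000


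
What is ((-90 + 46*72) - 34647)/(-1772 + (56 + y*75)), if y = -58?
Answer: 10475/2022 ≈ 5.1805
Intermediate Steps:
((-90 + 46*72) - 34647)/(-1772 + (56 + y*75)) = ((-90 + 46*72) - 34647)/(-1772 + (56 - 58*75)) = ((-90 + 3312) - 34647)/(-1772 + (56 - 4350)) = (3222 - 34647)/(-1772 - 4294) = -31425/(-6066) = -31425*(-1/6066) = 10475/2022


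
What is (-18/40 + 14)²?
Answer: 73441/400 ≈ 183.60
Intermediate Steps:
(-18/40 + 14)² = (-18*1/40 + 14)² = (-9/20 + 14)² = (271/20)² = 73441/400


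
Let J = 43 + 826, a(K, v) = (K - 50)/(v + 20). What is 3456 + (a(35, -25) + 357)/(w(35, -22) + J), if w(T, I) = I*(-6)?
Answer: 3459816/1001 ≈ 3456.4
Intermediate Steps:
a(K, v) = (-50 + K)/(20 + v)
w(T, I) = -6*I
J = 869
3456 + (a(35, -25) + 357)/(w(35, -22) + J) = 3456 + ((-50 + 35)/(20 - 25) + 357)/(-6*(-22) + 869) = 3456 + (-15/(-5) + 357)/(132 + 869) = 3456 + (-1/5*(-15) + 357)/1001 = 3456 + (3 + 357)*(1/1001) = 3456 + 360*(1/1001) = 3456 + 360/1001 = 3459816/1001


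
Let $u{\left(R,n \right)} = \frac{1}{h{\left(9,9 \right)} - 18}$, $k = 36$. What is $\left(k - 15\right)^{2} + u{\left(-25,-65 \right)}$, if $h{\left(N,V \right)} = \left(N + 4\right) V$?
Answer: $\frac{43660}{99} \approx 441.01$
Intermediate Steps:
$h{\left(N,V \right)} = V \left(4 + N\right)$ ($h{\left(N,V \right)} = \left(4 + N\right) V = V \left(4 + N\right)$)
$u{\left(R,n \right)} = \frac{1}{99}$ ($u{\left(R,n \right)} = \frac{1}{9 \left(4 + 9\right) - 18} = \frac{1}{9 \cdot 13 - 18} = \frac{1}{117 - 18} = \frac{1}{99}$)
$\left(k - 15\right)^{2} + u{\left(-25,-65 \right)} = \left(36 - 15\right)^{2} + \frac{1}{99} = 21^{2} + \frac{1}{99} = 441 + \frac{1}{99} = \frac{43660}{99}$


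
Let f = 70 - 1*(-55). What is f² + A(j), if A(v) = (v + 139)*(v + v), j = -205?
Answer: 42685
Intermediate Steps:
A(v) = 2*v*(139 + v) (A(v) = (139 + v)*(2*v) = 2*v*(139 + v))
f = 125 (f = 70 + 55 = 125)
f² + A(j) = 125² + 2*(-205)*(139 - 205) = 15625 + 2*(-205)*(-66) = 15625 + 27060 = 42685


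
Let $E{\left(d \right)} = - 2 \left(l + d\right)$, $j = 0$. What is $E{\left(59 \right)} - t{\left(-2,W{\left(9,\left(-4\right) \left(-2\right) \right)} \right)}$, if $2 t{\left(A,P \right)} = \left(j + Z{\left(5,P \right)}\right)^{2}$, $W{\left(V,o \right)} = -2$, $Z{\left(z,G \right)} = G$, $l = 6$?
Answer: $-132$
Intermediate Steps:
$t{\left(A,P \right)} = \frac{P^{2}}{2}$ ($t{\left(A,P \right)} = \frac{\left(0 + P\right)^{2}}{2} = \frac{P^{2}}{2}$)
$E{\left(d \right)} = -12 - 2 d$ ($E{\left(d \right)} = - 2 \left(6 + d\right) = -12 - 2 d$)
$E{\left(59 \right)} - t{\left(-2,W{\left(9,\left(-4\right) \left(-2\right) \right)} \right)} = \left(-12 - 118\right) - \frac{\left(-2\right)^{2}}{2} = \left(-12 - 118\right) - \frac{1}{2} \cdot 4 = -130 - 2 = -132$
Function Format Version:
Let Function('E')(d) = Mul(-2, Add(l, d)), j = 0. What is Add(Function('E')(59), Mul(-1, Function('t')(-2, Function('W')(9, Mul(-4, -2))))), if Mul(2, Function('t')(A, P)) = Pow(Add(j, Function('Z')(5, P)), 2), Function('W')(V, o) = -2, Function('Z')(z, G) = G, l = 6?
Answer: -132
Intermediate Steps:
Function('t')(A, P) = Mul(Rational(1, 2), Pow(P, 2)) (Function('t')(A, P) = Mul(Rational(1, 2), Pow(Add(0, P), 2)) = Mul(Rational(1, 2), Pow(P, 2)))
Function('E')(d) = Add(-12, Mul(-2, d)) (Function('E')(d) = Mul(-2, Add(6, d)) = Add(-12, Mul(-2, d)))
Add(Function('E')(59), Mul(-1, Function('t')(-2, Function('W')(9, Mul(-4, -2))))) = Add(Add(-12, Mul(-2, 59)), Mul(-1, Mul(Rational(1, 2), Pow(-2, 2)))) = Add(Add(-12, -118), Mul(-1, Mul(Rational(1, 2), 4))) = Add(-130, Mul(-1, 2)) = Add(-130, -2) = -132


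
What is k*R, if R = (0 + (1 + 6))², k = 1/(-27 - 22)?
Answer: -1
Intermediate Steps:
k = -1/49 (k = 1/(-49) = -1/49 ≈ -0.020408)
R = 49 (R = (0 + 7)² = 7² = 49)
k*R = -1/49*49 = -1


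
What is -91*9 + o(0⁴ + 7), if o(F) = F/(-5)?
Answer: -4102/5 ≈ -820.40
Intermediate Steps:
o(F) = -F/5 (o(F) = F*(-⅕) = -F/5)
-91*9 + o(0⁴ + 7) = -91*9 - (0⁴ + 7)/5 = -819 - (0 + 7)/5 = -819 - ⅕*7 = -819 - 7/5 = -4102/5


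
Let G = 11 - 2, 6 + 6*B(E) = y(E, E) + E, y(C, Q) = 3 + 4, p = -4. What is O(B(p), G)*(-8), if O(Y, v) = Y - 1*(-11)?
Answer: -84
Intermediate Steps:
y(C, Q) = 7
B(E) = 1/6 + E/6 (B(E) = -1 + (7 + E)/6 = -1 + (7/6 + E/6) = 1/6 + E/6)
G = 9
O(Y, v) = 11 + Y (O(Y, v) = Y + 11 = 11 + Y)
O(B(p), G)*(-8) = (11 + (1/6 + (1/6)*(-4)))*(-8) = (11 + (1/6 - 2/3))*(-8) = (11 - 1/2)*(-8) = (21/2)*(-8) = -84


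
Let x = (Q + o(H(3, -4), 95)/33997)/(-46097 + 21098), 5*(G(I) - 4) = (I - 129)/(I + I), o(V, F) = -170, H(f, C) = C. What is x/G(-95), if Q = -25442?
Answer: 102713031475/427495174509 ≈ 0.24027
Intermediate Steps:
G(I) = 4 + (-129 + I)/(10*I) (G(I) = 4 + ((I - 129)/(I + I))/5 = 4 + ((-129 + I)/((2*I)))/5 = 4 + ((-129 + I)*(1/(2*I)))/5 = 4 + ((-129 + I)/(2*I))/5 = 4 + (-129 + I)/(10*I))
x = 864951844/849891003 (x = (-25442 - 170/33997)/(-46097 + 21098) = (-25442 - 170*1/33997)/(-24999) = (-25442 - 170/33997)*(-1/24999) = -864951844/33997*(-1/24999) = 864951844/849891003 ≈ 1.0177)
x/G(-95) = 864951844/(849891003*(((1/10)*(-129 + 41*(-95))/(-95)))) = 864951844/(849891003*(((1/10)*(-1/95)*(-129 - 3895)))) = 864951844/(849891003*(((1/10)*(-1/95)*(-4024)))) = 864951844/(849891003*(2012/475)) = (864951844/849891003)*(475/2012) = 102713031475/427495174509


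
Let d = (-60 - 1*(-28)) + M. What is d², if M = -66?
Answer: 9604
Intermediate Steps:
d = -98 (d = (-60 - 1*(-28)) - 66 = (-60 + 28) - 66 = -32 - 66 = -98)
d² = (-98)² = 9604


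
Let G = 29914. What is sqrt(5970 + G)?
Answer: 2*sqrt(8971) ≈ 189.43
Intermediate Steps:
sqrt(5970 + G) = sqrt(5970 + 29914) = sqrt(35884) = 2*sqrt(8971)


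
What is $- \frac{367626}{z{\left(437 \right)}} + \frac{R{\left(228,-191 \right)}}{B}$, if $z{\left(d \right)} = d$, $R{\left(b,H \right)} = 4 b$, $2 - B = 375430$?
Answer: $- \frac{34504373118}{41015509} \approx -841.25$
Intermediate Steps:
$B = -375428$ ($B = 2 - 375430 = -375428$)
$- \frac{367626}{z{\left(437 \right)}} + \frac{R{\left(228,-191 \right)}}{B} = - \frac{367626}{437} + \frac{4 \cdot 228}{-375428} = \left(-367626\right) \frac{1}{437} + 912 \left(- \frac{1}{375428}\right) = - \frac{367626}{437} - \frac{228}{93857} = - \frac{34504373118}{41015509}$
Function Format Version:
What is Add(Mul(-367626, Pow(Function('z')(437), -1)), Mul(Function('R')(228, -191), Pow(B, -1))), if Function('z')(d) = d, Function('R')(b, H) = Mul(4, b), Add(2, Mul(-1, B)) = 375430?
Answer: Rational(-34504373118, 41015509) ≈ -841.25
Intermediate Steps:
B = -375428 (B = Add(2, Mul(-1, 375430)) = Add(2, -375430) = -375428)
Add(Mul(-367626, Pow(Function('z')(437), -1)), Mul(Function('R')(228, -191), Pow(B, -1))) = Add(Mul(-367626, Pow(437, -1)), Mul(Mul(4, 228), Pow(-375428, -1))) = Add(Mul(-367626, Rational(1, 437)), Mul(912, Rational(-1, 375428))) = Add(Rational(-367626, 437), Rational(-228, 93857)) = Rational(-34504373118, 41015509)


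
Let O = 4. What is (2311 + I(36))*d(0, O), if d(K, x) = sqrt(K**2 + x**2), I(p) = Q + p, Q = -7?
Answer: 9360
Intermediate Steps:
I(p) = -7 + p
(2311 + I(36))*d(0, O) = (2311 + (-7 + 36))*sqrt(0**2 + 4**2) = (2311 + 29)*sqrt(0 + 16) = 2340*sqrt(16) = 2340*4 = 9360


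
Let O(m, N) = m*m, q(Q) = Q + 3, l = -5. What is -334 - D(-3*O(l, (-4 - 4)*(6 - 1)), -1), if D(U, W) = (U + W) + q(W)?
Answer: -260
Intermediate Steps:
q(Q) = 3 + Q
O(m, N) = m²
D(U, W) = 3 + U + 2*W (D(U, W) = (U + W) + (3 + W) = 3 + U + 2*W)
-334 - D(-3*O(l, (-4 - 4)*(6 - 1)), -1) = -334 - (3 - 3*(-5)² + 2*(-1)) = -334 - (3 - 3*25 - 2) = -334 - (3 - 75 - 2) = -334 - 1*(-74) = -334 + 74 = -260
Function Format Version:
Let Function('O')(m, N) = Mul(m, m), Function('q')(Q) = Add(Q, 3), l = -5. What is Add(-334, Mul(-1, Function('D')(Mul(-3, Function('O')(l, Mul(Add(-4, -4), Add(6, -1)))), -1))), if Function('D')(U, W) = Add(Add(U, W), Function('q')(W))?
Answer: -260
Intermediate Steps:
Function('q')(Q) = Add(3, Q)
Function('O')(m, N) = Pow(m, 2)
Function('D')(U, W) = Add(3, U, Mul(2, W)) (Function('D')(U, W) = Add(Add(U, W), Add(3, W)) = Add(3, U, Mul(2, W)))
Add(-334, Mul(-1, Function('D')(Mul(-3, Function('O')(l, Mul(Add(-4, -4), Add(6, -1)))), -1))) = Add(-334, Mul(-1, Add(3, Mul(-3, Pow(-5, 2)), Mul(2, -1)))) = Add(-334, Mul(-1, Add(3, Mul(-3, 25), -2))) = Add(-334, Mul(-1, Add(3, -75, -2))) = Add(-334, Mul(-1, -74)) = Add(-334, 74) = -260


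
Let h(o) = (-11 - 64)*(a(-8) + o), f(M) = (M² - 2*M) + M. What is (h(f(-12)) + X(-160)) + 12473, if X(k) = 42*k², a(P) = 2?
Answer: 1075823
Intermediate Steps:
f(M) = M² - M
h(o) = -150 - 75*o (h(o) = (-11 - 64)*(2 + o) = -75*(2 + o) = -150 - 75*o)
(h(f(-12)) + X(-160)) + 12473 = ((-150 - (-900)*(-1 - 12)) + 42*(-160)²) + 12473 = ((-150 - (-900)*(-13)) + 42*25600) + 12473 = ((-150 - 75*156) + 1075200) + 12473 = ((-150 - 11700) + 1075200) + 12473 = (-11850 + 1075200) + 12473 = 1063350 + 12473 = 1075823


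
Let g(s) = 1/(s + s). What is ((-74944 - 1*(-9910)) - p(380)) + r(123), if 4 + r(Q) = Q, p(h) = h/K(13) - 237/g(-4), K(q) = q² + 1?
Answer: -1135825/17 ≈ -66813.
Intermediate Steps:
K(q) = 1 + q²
g(s) = 1/(2*s)
p(h) = 1896 + h/170 (p(h) = h/(1 + 13²) - 237/((½)/(-4)) = h/(1 + 169) - 237/((½)*(-¼)) = h/170 - 237/(-⅛) = h*(1/170) - 237*(-8) = h/170 + 1896 = 1896 + h/170)
r(Q) = -4 + Q
((-74944 - 1*(-9910)) - p(380)) + r(123) = ((-74944 - 1*(-9910)) - (1896 + (1/170)*380)) + (-4 + 123) = ((-74944 + 9910) - (1896 + 38/17)) + 119 = (-65034 - 1*32270/17) + 119 = (-65034 - 32270/17) + 119 = -1137848/17 + 119 = -1135825/17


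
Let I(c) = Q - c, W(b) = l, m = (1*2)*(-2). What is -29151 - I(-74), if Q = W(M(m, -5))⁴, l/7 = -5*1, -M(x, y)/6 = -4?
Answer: -1529850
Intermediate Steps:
m = -4 (m = 2*(-2) = -4)
M(x, y) = 24 (M(x, y) = -6*(-4) = 24)
l = -35 (l = 7*(-5*1) = 7*(-5) = -35)
W(b) = -35
Q = 1500625 (Q = (-35)⁴ = 1500625)
I(c) = 1500625 - c
-29151 - I(-74) = -29151 - (1500625 - 1*(-74)) = -29151 - (1500625 + 74) = -29151 - 1*1500699 = -29151 - 1500699 = -1529850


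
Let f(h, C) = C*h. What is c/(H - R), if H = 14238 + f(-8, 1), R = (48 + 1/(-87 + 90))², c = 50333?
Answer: 452997/107045 ≈ 4.2318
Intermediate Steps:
R = 21025/9 (R = (48 + 1/3)² = (48 + ⅓)² = (145/3)² = 21025/9 ≈ 2336.1)
H = 14230 (H = 14238 + 1*(-8) = 14238 - 8 = 14230)
c/(H - R) = 50333/(14230 - 1*21025/9) = 50333/(14230 - 21025/9) = 50333/(107045/9) = 50333*(9/107045) = 452997/107045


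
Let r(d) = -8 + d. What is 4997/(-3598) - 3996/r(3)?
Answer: 14352623/17990 ≈ 797.81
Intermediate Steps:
4997/(-3598) - 3996/r(3) = 4997/(-3598) - 3996/(-8 + 3) = 4997*(-1/3598) - 3996/(-5) = -4997/3598 - 3996*(-⅕) = -4997/3598 + 3996/5 = 14352623/17990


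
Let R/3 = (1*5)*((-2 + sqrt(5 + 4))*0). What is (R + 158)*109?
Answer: 17222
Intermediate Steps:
R = 0 (R = 3*((1*5)*((-2 + sqrt(5 + 4))*0)) = 3*(5*((-2 + sqrt(9))*0)) = 3*(5*((-2 + 3)*0)) = 3*(5*(1*0)) = 3*(5*0) = 3*0 = 0)
(R + 158)*109 = (0 + 158)*109 = 158*109 = 17222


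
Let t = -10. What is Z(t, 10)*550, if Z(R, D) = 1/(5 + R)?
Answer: -110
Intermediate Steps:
Z(t, 10)*550 = 550/(5 - 10) = 550/(-5) = -⅕*550 = -110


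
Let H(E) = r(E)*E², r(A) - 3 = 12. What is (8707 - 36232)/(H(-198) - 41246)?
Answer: -27525/546814 ≈ -0.050337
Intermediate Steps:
r(A) = 15 (r(A) = 3 + 12 = 15)
H(E) = 15*E²
(8707 - 36232)/(H(-198) - 41246) = (8707 - 36232)/(15*(-198)² - 41246) = -27525/(15*39204 - 41246) = -27525/(588060 - 41246) = -27525/546814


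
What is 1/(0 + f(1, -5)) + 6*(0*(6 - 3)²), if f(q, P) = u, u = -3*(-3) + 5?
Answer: 1/14 ≈ 0.071429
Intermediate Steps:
u = 14 (u = 9 + 5 = 14)
f(q, P) = 14
1/(0 + f(1, -5)) + 6*(0*(6 - 3)²) = 1/(0 + 14) + 6*(0*(6 - 3)²) = 1/14 + 6*(0*3²) = 1/14 + 6*(0*9) = 1/14 + 6*0 = 1/14 + 0 = 1/14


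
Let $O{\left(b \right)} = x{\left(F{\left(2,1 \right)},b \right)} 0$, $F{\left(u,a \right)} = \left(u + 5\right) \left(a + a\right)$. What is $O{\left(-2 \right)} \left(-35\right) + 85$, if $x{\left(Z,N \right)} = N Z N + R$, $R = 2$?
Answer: $85$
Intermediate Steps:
$F{\left(u,a \right)} = 2 a \left(5 + u\right)$ ($F{\left(u,a \right)} = \left(5 + u\right) 2 a = 2 a \left(5 + u\right)$)
$x{\left(Z,N \right)} = 2 + Z N^{2}$ ($x{\left(Z,N \right)} = N Z N + 2 = Z N^{2} + 2 = 2 + Z N^{2}$)
$O{\left(b \right)} = 0$ ($O{\left(b \right)} = \left(2 + 2 \cdot 1 \left(5 + 2\right) b^{2}\right) 0 = \left(2 + 2 \cdot 1 \cdot 7 b^{2}\right) 0 = \left(2 + 14 b^{2}\right) 0 = 0$)
$O{\left(-2 \right)} \left(-35\right) + 85 = 0 \left(-35\right) + 85 = 0 + 85 = 85$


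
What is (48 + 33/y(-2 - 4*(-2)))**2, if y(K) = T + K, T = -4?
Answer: 16641/4 ≈ 4160.3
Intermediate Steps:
y(K) = -4 + K
(48 + 33/y(-2 - 4*(-2)))**2 = (48 + 33/(-4 + (-2 - 4*(-2))))**2 = (48 + 33/(-4 + (-2 + 8)))**2 = (48 + 33/(-4 + 6))**2 = (48 + 33/2)**2 = (129/2)**2 = 16641/4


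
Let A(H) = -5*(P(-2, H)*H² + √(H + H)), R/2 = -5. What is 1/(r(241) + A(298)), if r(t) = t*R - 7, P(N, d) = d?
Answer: -132320377/17508682169407229 + 10*√149/17508682169407229 ≈ -7.5574e-9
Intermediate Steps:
R = -10 (R = 2*(-5) = -10)
r(t) = -7 - 10*t (r(t) = t*(-10) - 7 = -10*t - 7 = -7 - 10*t)
A(H) = -5*H³ - 5*√2*√H (A(H) = -5*(H*H² + √(H + H)) = -5*(H³ + √(2*H)) = -5*(H³ + √2*√H) = -5*H³ - 5*√2*√H)
1/(r(241) + A(298)) = 1/((-7 - 10*241) + (-5*298³ - 5*√2*√298)) = 1/((-7 - 2410) + (-5*26463592 - 10*√149)) = 1/(-2417 + (-132317960 - 10*√149)) = 1/(-132320377 - 10*√149)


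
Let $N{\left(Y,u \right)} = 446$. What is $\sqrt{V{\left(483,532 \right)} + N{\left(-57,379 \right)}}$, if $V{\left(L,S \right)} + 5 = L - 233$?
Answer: $\sqrt{691} \approx 26.287$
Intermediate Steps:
$V{\left(L,S \right)} = -238 + L$ ($V{\left(L,S \right)} = -5 + \left(L - 233\right) = -5 + \left(-233 + L\right) = -238 + L$)
$\sqrt{V{\left(483,532 \right)} + N{\left(-57,379 \right)}} = \sqrt{\left(-238 + 483\right) + 446} = \sqrt{245 + 446} = \sqrt{691}$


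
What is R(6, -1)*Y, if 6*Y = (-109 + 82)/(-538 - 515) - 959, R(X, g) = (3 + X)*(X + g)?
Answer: -93500/13 ≈ -7192.3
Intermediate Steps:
Y = -18700/117 (Y = ((-109 + 82)/(-538 - 515) - 959)/6 = (-27/(-1053) - 959)/6 = (-27*(-1/1053) - 959)/6 = (1/39 - 959)/6 = (⅙)*(-37400/39) = -18700/117 ≈ -159.83)
R(6, -1)*Y = (6² + 3*6 + 3*(-1) + 6*(-1))*(-18700/117) = (36 + 18 - 3 - 6)*(-18700/117) = 45*(-18700/117) = -93500/13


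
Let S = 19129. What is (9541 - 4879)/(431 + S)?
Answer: 777/3260 ≈ 0.23834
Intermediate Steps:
(9541 - 4879)/(431 + S) = (9541 - 4879)/(431 + 19129) = 4662/19560 = 4662*(1/19560) = 777/3260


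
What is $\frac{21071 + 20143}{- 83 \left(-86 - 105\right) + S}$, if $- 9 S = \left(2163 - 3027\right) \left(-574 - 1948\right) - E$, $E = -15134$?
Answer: $- \frac{370926}{2051465} \approx -0.18081$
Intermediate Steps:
$S = - \frac{2194142}{9}$ ($S = - \frac{\left(2163 - 3027\right) \left(-574 - 1948\right) - -15134}{9} = - \frac{\left(-864\right) \left(-2522\right) + 15134}{9} = - \frac{2179008 + 15134}{9} = \left(- \frac{1}{9}\right) 2194142 = - \frac{2194142}{9} \approx -2.4379 \cdot 10^{5}$)
$\frac{21071 + 20143}{- 83 \left(-86 - 105\right) + S} = \frac{21071 + 20143}{- 83 \left(-86 - 105\right) - \frac{2194142}{9}} = \frac{41214}{\left(-83\right) \left(-191\right) - \frac{2194142}{9}} = \frac{41214}{15853 - \frac{2194142}{9}} = \frac{41214}{- \frac{2051465}{9}} = 41214 \left(- \frac{9}{2051465}\right) = - \frac{370926}{2051465}$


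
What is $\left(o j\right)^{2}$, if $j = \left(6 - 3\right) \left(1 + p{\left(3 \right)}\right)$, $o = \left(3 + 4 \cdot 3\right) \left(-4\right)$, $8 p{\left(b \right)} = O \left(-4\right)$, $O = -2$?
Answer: $129600$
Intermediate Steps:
$p{\left(b \right)} = 1$ ($p{\left(b \right)} = \frac{\left(-2\right) \left(-4\right)}{8} = \frac{1}{8} \cdot 8 = 1$)
$o = -60$ ($o = \left(3 + 12\right) \left(-4\right) = 15 \left(-4\right) = -60$)
$j = 6$ ($j = \left(6 - 3\right) \left(1 + 1\right) = 3 \cdot 2 = 6$)
$\left(o j\right)^{2} = \left(\left(-60\right) 6\right)^{2} = \left(-360\right)^{2} = 129600$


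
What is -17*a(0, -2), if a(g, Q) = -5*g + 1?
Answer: -17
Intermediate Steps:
a(g, Q) = 1 - 5*g
-17*a(0, -2) = -17*(1 - 5*0) = -17*(1 + 0) = -17*1 = -17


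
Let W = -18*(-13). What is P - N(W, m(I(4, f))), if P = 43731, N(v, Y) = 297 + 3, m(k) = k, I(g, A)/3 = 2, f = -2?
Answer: 43431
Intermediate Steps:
I(g, A) = 6 (I(g, A) = 3*2 = 6)
W = 234
N(v, Y) = 300
P - N(W, m(I(4, f))) = 43731 - 1*300 = 43731 - 300 = 43431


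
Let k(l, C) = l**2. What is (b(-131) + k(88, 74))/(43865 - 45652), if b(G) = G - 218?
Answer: -7395/1787 ≈ -4.1382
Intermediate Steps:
b(G) = -218 + G
(b(-131) + k(88, 74))/(43865 - 45652) = ((-218 - 131) + 88**2)/(43865 - 45652) = (-349 + 7744)/(-1787) = 7395*(-1/1787) = -7395/1787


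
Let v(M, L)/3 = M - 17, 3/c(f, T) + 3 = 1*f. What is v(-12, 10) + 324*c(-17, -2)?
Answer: -678/5 ≈ -135.60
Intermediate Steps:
c(f, T) = 3/(-3 + f) (c(f, T) = 3/(-3 + 1*f) = 3/(-3 + f))
v(M, L) = -51 + 3*M (v(M, L) = 3*(M - 17) = 3*(-17 + M) = -51 + 3*M)
v(-12, 10) + 324*c(-17, -2) = (-51 + 3*(-12)) + 324*(3/(-3 - 17)) = (-51 - 36) + 324*(3/(-20)) = -87 + 324*(3*(-1/20)) = -87 + 324*(-3/20) = -87 - 243/5 = -678/5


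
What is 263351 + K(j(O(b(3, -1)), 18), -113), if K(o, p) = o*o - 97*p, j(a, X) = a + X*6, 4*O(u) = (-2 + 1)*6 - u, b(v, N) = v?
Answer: 4567921/16 ≈ 2.8550e+5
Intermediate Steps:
O(u) = -3/2 - u/4 (O(u) = ((-2 + 1)*6 - u)/4 = (-1*6 - u)/4 = (-6 - u)/4 = -3/2 - u/4)
j(a, X) = a + 6*X
K(o, p) = o² - 97*p
263351 + K(j(O(b(3, -1)), 18), -113) = 263351 + (((-3/2 - ¼*3) + 6*18)² - 97*(-113)) = 263351 + (((-3/2 - ¾) + 108)² + 10961) = 263351 + ((-9/4 + 108)² + 10961) = 263351 + ((423/4)² + 10961) = 263351 + (178929/16 + 10961) = 263351 + 354305/16 = 4567921/16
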